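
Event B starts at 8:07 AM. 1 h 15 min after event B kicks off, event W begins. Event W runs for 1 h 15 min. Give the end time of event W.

10:37 AM

Event W starts at 8:07 AM + 75 min = 9:22 AM.
Event W ends at 9:22 AM + 75 min = 10:37 AM.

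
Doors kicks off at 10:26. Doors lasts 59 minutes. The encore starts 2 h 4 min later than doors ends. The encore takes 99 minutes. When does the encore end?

15:08

Doors ends at 10:26 + 59 min = 11:25.
The encore starts at 11:25 + 124 min = 13:29.
The encore ends at 13:29 + 99 min = 15:08.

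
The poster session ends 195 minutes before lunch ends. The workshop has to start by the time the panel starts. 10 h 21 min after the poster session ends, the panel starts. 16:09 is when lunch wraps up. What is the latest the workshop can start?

The poster session ends at 16:09 − 195 min = 12:54.
The panel starts at 12:54 + 621 min = 23:15.
The workshop is bounded by the panel, so the latest it can start is 23:15.

23:15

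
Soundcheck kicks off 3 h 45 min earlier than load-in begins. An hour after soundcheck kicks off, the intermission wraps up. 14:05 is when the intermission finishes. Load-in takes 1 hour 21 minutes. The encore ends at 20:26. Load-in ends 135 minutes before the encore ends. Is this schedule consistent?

Yes

Load-in ends at 20:26 − 135 min = 18:11.
Load-in starts at 18:11 − 81 min = 16:50.
Soundcheck starts at 16:50 − 225 min = 13:05.
The intermission ends at 13:05 + 60 min = 14:05.
That matches the stated 14:05, so the schedule is consistent.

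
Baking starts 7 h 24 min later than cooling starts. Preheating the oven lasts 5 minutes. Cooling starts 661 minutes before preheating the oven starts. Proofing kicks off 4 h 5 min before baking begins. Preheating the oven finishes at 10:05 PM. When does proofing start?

Preheating the oven starts at 10:05 PM − 5 min = 10:00 PM.
Cooling starts at 10:00 PM − 661 min = 10:59 AM.
Baking starts at 10:59 AM + 444 min = 6:23 PM.
Proofing starts at 6:23 PM − 245 min = 2:18 PM.

2:18 PM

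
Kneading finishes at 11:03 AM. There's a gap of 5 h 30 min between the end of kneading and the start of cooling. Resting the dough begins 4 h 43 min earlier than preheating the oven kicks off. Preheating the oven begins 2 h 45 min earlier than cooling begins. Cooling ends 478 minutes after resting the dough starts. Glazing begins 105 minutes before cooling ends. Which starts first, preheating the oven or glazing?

preheating the oven

Cooling starts at 11:03 AM + 330 min = 4:33 PM.
Preheating the oven starts at 4:33 PM − 165 min = 1:48 PM.
Resting the dough starts at 1:48 PM − 283 min = 9:05 AM.
Cooling ends at 9:05 AM + 478 min = 5:03 PM.
Glazing starts at 5:03 PM − 105 min = 3:18 PM.
Preheating the oven starts at 1:48 PM and glazing starts at 3:18 PM, so preheating the oven is first.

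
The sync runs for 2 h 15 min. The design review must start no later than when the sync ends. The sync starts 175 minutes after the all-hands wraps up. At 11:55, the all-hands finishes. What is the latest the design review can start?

17:05

The sync starts at 11:55 + 175 min = 14:50.
The sync ends at 14:50 + 135 min = 17:05.
The design review is bounded by the sync, so the latest it can start is 17:05.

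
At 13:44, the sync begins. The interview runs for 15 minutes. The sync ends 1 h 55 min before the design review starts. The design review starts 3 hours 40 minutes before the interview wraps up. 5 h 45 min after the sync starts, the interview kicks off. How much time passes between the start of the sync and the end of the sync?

The interview starts at 13:44 + 345 min = 19:29.
The interview ends at 19:29 + 15 min = 19:44.
The design review starts at 19:44 − 220 min = 16:04.
The sync ends at 16:04 − 115 min = 14:09.
From 13:44 to 14:09 is 25 minutes.

25 minutes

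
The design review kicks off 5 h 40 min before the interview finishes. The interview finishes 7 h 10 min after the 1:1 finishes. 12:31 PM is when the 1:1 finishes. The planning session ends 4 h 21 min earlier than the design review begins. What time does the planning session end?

9:40 AM

The interview ends at 12:31 PM + 430 min = 7:41 PM.
The design review starts at 7:41 PM − 340 min = 2:01 PM.
The planning session ends at 2:01 PM − 261 min = 9:40 AM.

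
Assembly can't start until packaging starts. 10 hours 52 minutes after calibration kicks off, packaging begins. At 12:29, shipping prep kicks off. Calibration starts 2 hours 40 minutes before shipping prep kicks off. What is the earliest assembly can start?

Calibration starts at 12:29 − 160 min = 09:49.
Packaging starts at 09:49 + 652 min = 20:41.
Assembly is bounded by packaging, so the earliest it can start is 20:41.

20:41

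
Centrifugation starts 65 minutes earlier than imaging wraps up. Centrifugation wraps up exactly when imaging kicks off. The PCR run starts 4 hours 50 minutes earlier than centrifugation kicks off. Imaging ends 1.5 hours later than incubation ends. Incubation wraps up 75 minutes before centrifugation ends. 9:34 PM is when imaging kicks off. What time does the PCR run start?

3:54 PM

Centrifugation ends at 9:34 PM.
Incubation ends at 9:34 PM − 75 min = 8:19 PM.
Imaging ends at 8:19 PM + 90 min = 9:49 PM.
Centrifugation starts at 9:49 PM − 65 min = 8:44 PM.
The PCR run starts at 8:44 PM − 290 min = 3:54 PM.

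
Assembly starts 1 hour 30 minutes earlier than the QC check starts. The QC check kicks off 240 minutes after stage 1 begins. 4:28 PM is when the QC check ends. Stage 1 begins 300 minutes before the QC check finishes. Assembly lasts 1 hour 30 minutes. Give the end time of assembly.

Stage 1 starts at 4:28 PM − 300 min = 11:28 AM.
The QC check starts at 11:28 AM + 240 min = 3:28 PM.
Assembly starts at 3:28 PM − 90 min = 1:58 PM.
Assembly ends at 1:58 PM + 90 min = 3:28 PM.

3:28 PM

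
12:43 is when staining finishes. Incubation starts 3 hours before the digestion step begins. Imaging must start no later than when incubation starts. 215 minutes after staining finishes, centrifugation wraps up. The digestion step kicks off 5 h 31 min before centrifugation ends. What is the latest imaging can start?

07:47

Centrifugation ends at 12:43 + 215 min = 16:18.
The digestion step starts at 16:18 − 331 min = 10:47.
Incubation starts at 10:47 − 180 min = 07:47.
Imaging is bounded by incubation, so the latest it can start is 07:47.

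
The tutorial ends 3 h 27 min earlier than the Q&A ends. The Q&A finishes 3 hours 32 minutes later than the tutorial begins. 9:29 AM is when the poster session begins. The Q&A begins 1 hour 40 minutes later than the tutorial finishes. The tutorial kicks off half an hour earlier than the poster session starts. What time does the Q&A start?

10:44 AM

The tutorial starts at 9:29 AM − 30 min = 8:59 AM.
The Q&A ends at 8:59 AM + 212 min = 12:31 PM.
The tutorial ends at 12:31 PM − 207 min = 9:04 AM.
The Q&A starts at 9:04 AM + 100 min = 10:44 AM.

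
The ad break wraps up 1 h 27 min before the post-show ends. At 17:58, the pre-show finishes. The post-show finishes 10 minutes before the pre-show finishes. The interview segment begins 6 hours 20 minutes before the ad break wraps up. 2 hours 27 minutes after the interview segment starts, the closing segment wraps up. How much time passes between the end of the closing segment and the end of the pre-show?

The post-show ends at 17:58 − 10 min = 17:48.
The ad break ends at 17:48 − 87 min = 16:21.
The interview segment starts at 16:21 − 380 min = 10:01.
The closing segment ends at 10:01 + 147 min = 12:28.
From 12:28 to 17:58 is 5.5 hours.

5.5 hours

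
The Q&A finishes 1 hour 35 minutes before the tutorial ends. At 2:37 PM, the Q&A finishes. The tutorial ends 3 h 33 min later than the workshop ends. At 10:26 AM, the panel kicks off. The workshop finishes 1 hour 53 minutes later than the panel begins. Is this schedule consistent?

No

The workshop ends at 10:26 AM + 113 min = 12:19 PM.
The tutorial ends at 12:19 PM + 213 min = 3:52 PM.
The Q&A ends at 3:52 PM − 95 min = 2:17 PM.
But the Q&A is also said to end at 2:37 PM — a 20-minute conflict.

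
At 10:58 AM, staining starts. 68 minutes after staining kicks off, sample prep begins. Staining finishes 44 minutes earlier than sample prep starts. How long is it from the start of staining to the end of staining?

Sample prep starts at 10:58 AM + 68 min = 12:06 PM.
Staining ends at 12:06 PM − 44 min = 11:22 AM.
From 10:58 AM to 11:22 AM is 24 minutes.

24 minutes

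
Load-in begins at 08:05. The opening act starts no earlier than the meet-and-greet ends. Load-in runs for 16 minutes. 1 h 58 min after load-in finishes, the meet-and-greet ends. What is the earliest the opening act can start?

Load-in ends at 08:05 + 16 min = 08:21.
The meet-and-greet ends at 08:21 + 118 min = 10:19.
The opening act is bounded by the meet-and-greet, so the earliest it can start is 10:19.

10:19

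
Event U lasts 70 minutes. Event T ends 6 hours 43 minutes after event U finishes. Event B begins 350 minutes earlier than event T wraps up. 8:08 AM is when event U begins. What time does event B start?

Event U ends at 8:08 AM + 70 min = 9:18 AM.
Event T ends at 9:18 AM + 403 min = 4:01 PM.
Event B starts at 4:01 PM − 350 min = 10:11 AM.

10:11 AM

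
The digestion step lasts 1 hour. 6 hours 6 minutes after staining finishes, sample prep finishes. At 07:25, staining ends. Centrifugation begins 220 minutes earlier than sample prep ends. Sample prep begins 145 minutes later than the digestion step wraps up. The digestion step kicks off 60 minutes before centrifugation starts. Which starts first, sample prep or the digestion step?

the digestion step

Sample prep ends at 07:25 + 366 min = 13:31.
Centrifugation starts at 13:31 − 220 min = 09:51.
The digestion step starts at 09:51 − 60 min = 08:51.
The digestion step ends at 08:51 + 60 min = 09:51.
Sample prep starts at 09:51 + 145 min = 12:16.
Sample prep starts at 12:16 and the digestion step starts at 08:51, so the digestion step is first.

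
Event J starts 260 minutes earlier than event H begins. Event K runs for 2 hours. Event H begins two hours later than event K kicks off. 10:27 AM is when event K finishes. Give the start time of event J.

Event K starts at 10:27 AM − 120 min = 8:27 AM.
Event H starts at 8:27 AM + 120 min = 10:27 AM.
Event J starts at 10:27 AM − 260 min = 6:07 AM.

6:07 AM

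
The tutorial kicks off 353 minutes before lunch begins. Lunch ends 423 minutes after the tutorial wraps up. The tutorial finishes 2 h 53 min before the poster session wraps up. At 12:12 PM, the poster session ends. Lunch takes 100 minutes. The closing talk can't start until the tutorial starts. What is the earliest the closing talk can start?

8:49 AM

The tutorial ends at 12:12 PM − 173 min = 9:19 AM.
Lunch ends at 9:19 AM + 423 min = 4:22 PM.
Lunch starts at 4:22 PM − 100 min = 2:42 PM.
The tutorial starts at 2:42 PM − 353 min = 8:49 AM.
The closing talk is bounded by the tutorial, so the earliest it can start is 8:49 AM.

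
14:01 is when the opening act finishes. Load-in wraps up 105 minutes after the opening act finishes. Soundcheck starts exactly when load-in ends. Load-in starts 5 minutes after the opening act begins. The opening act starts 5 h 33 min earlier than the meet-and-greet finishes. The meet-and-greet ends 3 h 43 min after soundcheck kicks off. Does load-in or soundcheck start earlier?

Load-in ends at 14:01 + 105 min = 15:46.
So soundcheck starts at 15:46.
The meet-and-greet ends at 15:46 + 223 min = 19:29.
The opening act starts at 19:29 − 333 min = 13:56.
Load-in starts at 13:56 + 5 min = 14:01.
Load-in starts at 14:01 and soundcheck starts at 15:46, so load-in is first.

load-in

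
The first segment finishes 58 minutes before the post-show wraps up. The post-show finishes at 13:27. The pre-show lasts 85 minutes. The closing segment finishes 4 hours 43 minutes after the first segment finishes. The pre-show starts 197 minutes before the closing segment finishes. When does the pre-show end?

The first segment ends at 13:27 − 58 min = 12:29.
The closing segment ends at 12:29 + 283 min = 17:12.
The pre-show starts at 17:12 − 197 min = 13:55.
The pre-show ends at 13:55 + 85 min = 15:20.

15:20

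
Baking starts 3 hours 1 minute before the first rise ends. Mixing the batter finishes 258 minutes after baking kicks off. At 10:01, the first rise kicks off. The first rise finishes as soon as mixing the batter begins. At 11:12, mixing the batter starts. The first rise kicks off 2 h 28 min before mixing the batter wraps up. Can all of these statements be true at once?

The first rise ends at 11:12.
Baking starts at 11:12 − 181 min = 08:11.
Mixing the batter ends at 08:11 + 258 min = 12:29.
The first rise starts at 12:29 − 148 min = 10:01.
That matches the stated 10:01, so the schedule is consistent.

Yes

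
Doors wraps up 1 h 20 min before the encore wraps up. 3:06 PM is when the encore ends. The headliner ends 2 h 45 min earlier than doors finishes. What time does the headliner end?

11:01 AM

Doors ends at 3:06 PM − 80 min = 1:46 PM.
The headliner ends at 1:46 PM − 165 min = 11:01 AM.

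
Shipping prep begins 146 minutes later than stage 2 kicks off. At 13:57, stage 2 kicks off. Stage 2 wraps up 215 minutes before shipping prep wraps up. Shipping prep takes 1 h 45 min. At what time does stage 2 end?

Shipping prep starts at 13:57 + 146 min = 16:23.
Shipping prep ends at 16:23 + 105 min = 18:08.
Stage 2 ends at 18:08 − 215 min = 14:33.

14:33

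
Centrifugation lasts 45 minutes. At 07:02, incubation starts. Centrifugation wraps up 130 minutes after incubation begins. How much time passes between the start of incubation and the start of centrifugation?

1 h 25 min

Centrifugation ends at 07:02 + 130 min = 09:12.
Centrifugation starts at 09:12 − 45 min = 08:27.
From 07:02 to 08:27 is 1 h 25 min.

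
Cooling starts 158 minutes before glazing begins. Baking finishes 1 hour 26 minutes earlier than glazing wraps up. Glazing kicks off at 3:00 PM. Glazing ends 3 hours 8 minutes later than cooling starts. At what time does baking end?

Cooling starts at 3:00 PM − 158 min = 12:22 PM.
Glazing ends at 12:22 PM + 188 min = 3:30 PM.
Baking ends at 3:30 PM − 86 min = 2:04 PM.

2:04 PM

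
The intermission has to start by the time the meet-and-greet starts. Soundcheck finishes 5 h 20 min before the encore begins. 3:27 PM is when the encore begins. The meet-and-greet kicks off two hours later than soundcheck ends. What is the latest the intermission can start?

12:07 PM

Soundcheck ends at 3:27 PM − 320 min = 10:07 AM.
The meet-and-greet starts at 10:07 AM + 120 min = 12:07 PM.
The intermission is bounded by the meet-and-greet, so the latest it can start is 12:07 PM.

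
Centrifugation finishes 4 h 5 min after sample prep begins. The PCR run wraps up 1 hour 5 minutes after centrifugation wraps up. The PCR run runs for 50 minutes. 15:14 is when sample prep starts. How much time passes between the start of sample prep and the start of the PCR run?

260 minutes

Centrifugation ends at 15:14 + 245 min = 19:19.
The PCR run ends at 19:19 + 65 min = 20:24.
The PCR run starts at 20:24 − 50 min = 19:34.
From 15:14 to 19:34 is 260 minutes.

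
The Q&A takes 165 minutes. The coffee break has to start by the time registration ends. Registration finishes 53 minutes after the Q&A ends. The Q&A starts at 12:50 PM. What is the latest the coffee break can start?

4:28 PM

The Q&A ends at 12:50 PM + 165 min = 3:35 PM.
Registration ends at 3:35 PM + 53 min = 4:28 PM.
The coffee break is bounded by registration, so the latest it can start is 4:28 PM.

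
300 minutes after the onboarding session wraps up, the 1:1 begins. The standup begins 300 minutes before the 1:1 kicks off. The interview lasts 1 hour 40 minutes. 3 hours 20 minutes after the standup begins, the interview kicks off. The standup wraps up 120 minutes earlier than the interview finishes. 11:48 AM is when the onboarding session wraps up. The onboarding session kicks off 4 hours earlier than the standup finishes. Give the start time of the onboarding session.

10:48 AM

The 1:1 starts at 11:48 AM + 300 min = 4:48 PM.
The standup starts at 4:48 PM − 300 min = 11:48 AM.
The interview starts at 11:48 AM + 200 min = 3:08 PM.
The interview ends at 3:08 PM + 100 min = 4:48 PM.
The standup ends at 4:48 PM − 120 min = 2:48 PM.
The onboarding session starts at 2:48 PM − 240 min = 10:48 AM.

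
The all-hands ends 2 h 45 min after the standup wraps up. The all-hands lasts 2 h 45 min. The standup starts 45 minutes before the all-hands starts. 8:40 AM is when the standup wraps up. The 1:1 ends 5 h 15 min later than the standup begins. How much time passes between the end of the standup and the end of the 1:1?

The all-hands ends at 8:40 AM + 165 min = 11:25 AM.
The all-hands starts at 11:25 AM − 165 min = 8:40 AM.
The standup starts at 8:40 AM − 45 min = 7:55 AM.
The 1:1 ends at 7:55 AM + 315 min = 1:10 PM.
From 8:40 AM to 1:10 PM is 4 hours 30 minutes.

4 hours 30 minutes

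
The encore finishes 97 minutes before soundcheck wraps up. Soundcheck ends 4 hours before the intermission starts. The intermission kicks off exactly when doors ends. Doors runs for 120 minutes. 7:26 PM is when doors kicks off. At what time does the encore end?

Doors ends at 7:26 PM + 120 min = 9:26 PM.
So the intermission starts at 9:26 PM.
Soundcheck ends at 9:26 PM − 240 min = 5:26 PM.
The encore ends at 5:26 PM − 97 min = 3:49 PM.

3:49 PM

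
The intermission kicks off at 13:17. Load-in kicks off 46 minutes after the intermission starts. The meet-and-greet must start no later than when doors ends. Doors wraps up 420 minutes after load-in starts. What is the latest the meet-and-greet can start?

Load-in starts at 13:17 + 46 min = 14:03.
Doors ends at 14:03 + 420 min = 21:03.
The meet-and-greet is bounded by doors, so the latest it can start is 21:03.

21:03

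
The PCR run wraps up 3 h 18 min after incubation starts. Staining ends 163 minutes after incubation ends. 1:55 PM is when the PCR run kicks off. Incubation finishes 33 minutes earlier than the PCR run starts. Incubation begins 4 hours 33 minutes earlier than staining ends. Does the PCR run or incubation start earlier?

Incubation ends at 1:55 PM − 33 min = 1:22 PM.
Staining ends at 1:22 PM + 163 min = 4:05 PM.
Incubation starts at 4:05 PM − 273 min = 11:32 AM.
The PCR run starts at 1:55 PM and incubation starts at 11:32 AM, so incubation is first.

incubation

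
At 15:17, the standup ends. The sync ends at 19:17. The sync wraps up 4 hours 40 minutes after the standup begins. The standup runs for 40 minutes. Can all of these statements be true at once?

Yes

The standup starts at 15:17 − 40 min = 14:37.
The sync ends at 14:37 + 280 min = 19:17.
That matches the stated 19:17, so the schedule is consistent.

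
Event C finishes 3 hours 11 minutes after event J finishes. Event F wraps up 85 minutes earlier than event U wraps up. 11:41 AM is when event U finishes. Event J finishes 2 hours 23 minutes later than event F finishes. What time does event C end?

3:50 PM

Event F ends at 11:41 AM − 85 min = 10:16 AM.
Event J ends at 10:16 AM + 143 min = 12:39 PM.
Event C ends at 12:39 PM + 191 min = 3:50 PM.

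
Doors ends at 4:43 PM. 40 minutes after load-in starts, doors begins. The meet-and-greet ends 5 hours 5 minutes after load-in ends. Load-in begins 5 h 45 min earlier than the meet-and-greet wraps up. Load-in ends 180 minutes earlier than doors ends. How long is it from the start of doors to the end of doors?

Load-in ends at 4:43 PM − 180 min = 1:43 PM.
The meet-and-greet ends at 1:43 PM + 305 min = 6:48 PM.
Load-in starts at 6:48 PM − 345 min = 1:03 PM.
Doors starts at 1:03 PM + 40 min = 1:43 PM.
From 1:43 PM to 4:43 PM is 3 hours.

3 hours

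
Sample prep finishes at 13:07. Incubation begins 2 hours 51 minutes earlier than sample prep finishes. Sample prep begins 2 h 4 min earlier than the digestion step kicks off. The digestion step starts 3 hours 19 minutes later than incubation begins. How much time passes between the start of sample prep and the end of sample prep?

Incubation starts at 13:07 − 171 min = 10:16.
The digestion step starts at 10:16 + 199 min = 13:35.
Sample prep starts at 13:35 − 124 min = 11:31.
From 11:31 to 13:07 is 1 hour 36 minutes.

1 hour 36 minutes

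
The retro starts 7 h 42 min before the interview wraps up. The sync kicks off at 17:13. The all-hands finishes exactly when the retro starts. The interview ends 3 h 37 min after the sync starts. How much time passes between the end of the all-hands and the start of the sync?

245 minutes

The interview ends at 17:13 + 217 min = 20:50.
The retro starts at 20:50 − 462 min = 13:08.
So the all-hands ends at 13:08.
From 13:08 to 17:13 is 245 minutes.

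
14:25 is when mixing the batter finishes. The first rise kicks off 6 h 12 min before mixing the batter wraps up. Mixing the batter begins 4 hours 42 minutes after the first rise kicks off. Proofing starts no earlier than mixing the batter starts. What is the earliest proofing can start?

12:55

The first rise starts at 14:25 − 372 min = 08:13.
Mixing the batter starts at 08:13 + 282 min = 12:55.
Proofing is bounded by mixing the batter, so the earliest it can start is 12:55.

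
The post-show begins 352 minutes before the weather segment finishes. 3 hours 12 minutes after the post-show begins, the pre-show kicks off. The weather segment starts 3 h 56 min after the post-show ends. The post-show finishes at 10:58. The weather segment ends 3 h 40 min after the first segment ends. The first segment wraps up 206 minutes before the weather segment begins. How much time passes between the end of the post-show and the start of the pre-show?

1 h 30 min

The weather segment starts at 10:58 + 236 min = 14:54.
The first segment ends at 14:54 − 206 min = 11:28.
The weather segment ends at 11:28 + 220 min = 15:08.
The post-show starts at 15:08 − 352 min = 09:16.
The pre-show starts at 09:16 + 192 min = 12:28.
From 10:58 to 12:28 is 1 h 30 min.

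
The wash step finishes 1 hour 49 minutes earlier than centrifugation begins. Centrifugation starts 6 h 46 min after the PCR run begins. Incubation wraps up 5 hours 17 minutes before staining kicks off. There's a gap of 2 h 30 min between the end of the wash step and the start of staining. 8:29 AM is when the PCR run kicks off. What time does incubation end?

Centrifugation starts at 8:29 AM + 406 min = 3:15 PM.
The wash step ends at 3:15 PM − 109 min = 1:26 PM.
Staining starts at 1:26 PM + 150 min = 3:56 PM.
Incubation ends at 3:56 PM − 317 min = 10:39 AM.

10:39 AM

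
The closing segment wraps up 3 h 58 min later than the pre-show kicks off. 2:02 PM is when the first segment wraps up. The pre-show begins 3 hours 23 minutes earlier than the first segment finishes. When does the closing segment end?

2:37 PM

The pre-show starts at 2:02 PM − 203 min = 10:39 AM.
The closing segment ends at 10:39 AM + 238 min = 2:37 PM.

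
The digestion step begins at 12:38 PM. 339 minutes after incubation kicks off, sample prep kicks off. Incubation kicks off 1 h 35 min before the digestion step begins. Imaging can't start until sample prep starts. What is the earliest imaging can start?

4:42 PM

Incubation starts at 12:38 PM − 95 min = 11:03 AM.
Sample prep starts at 11:03 AM + 339 min = 4:42 PM.
Imaging is bounded by sample prep, so the earliest it can start is 4:42 PM.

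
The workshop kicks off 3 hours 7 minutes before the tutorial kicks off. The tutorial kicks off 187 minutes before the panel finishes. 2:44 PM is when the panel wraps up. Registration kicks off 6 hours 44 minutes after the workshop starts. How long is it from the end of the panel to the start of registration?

0.5 hours

The tutorial starts at 2:44 PM − 187 min = 11:37 AM.
The workshop starts at 11:37 AM − 187 min = 8:30 AM.
Registration starts at 8:30 AM + 404 min = 3:14 PM.
From 2:44 PM to 3:14 PM is 0.5 hours.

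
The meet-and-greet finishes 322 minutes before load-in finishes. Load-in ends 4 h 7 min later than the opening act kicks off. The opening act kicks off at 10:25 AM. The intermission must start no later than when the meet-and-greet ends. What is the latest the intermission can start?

Load-in ends at 10:25 AM + 247 min = 2:32 PM.
The meet-and-greet ends at 2:32 PM − 322 min = 9:10 AM.
The intermission is bounded by the meet-and-greet, so the latest it can start is 9:10 AM.

9:10 AM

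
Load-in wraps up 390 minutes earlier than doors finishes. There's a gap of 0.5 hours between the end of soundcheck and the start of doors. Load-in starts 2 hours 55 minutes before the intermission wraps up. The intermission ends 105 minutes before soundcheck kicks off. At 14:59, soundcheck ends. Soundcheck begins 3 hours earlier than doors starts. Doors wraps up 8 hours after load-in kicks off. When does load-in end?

Doors starts at 14:59 + 30 min = 15:29.
Soundcheck starts at 15:29 − 180 min = 12:29.
The intermission ends at 12:29 − 105 min = 10:44.
Load-in starts at 10:44 − 175 min = 07:49.
Doors ends at 07:49 + 480 min = 15:49.
Load-in ends at 15:49 − 390 min = 09:19.

09:19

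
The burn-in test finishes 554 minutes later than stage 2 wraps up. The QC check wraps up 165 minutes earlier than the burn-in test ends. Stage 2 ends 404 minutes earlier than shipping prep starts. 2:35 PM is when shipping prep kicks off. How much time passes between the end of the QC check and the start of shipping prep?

Stage 2 ends at 2:35 PM − 404 min = 7:51 AM.
The burn-in test ends at 7:51 AM + 554 min = 5:05 PM.
The QC check ends at 5:05 PM − 165 min = 2:20 PM.
From 2:20 PM to 2:35 PM is 15 minutes.

15 minutes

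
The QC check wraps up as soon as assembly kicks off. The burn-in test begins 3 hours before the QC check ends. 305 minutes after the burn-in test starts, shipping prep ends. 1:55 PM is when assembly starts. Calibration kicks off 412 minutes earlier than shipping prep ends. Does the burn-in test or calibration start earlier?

calibration

The QC check ends at 1:55 PM.
The burn-in test starts at 1:55 PM − 180 min = 10:55 AM.
Shipping prep ends at 10:55 AM + 305 min = 4:00 PM.
Calibration starts at 4:00 PM − 412 min = 9:08 AM.
The burn-in test starts at 10:55 AM and calibration starts at 9:08 AM, so calibration is first.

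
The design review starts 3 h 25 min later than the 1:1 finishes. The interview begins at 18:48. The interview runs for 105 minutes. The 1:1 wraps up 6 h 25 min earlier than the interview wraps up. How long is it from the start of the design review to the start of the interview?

75 minutes

The interview ends at 18:48 + 105 min = 20:33.
The 1:1 ends at 20:33 − 385 min = 14:08.
The design review starts at 14:08 + 205 min = 17:33.
From 17:33 to 18:48 is 75 minutes.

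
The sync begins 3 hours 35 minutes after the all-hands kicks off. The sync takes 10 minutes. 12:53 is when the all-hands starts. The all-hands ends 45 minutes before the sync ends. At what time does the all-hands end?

The sync starts at 12:53 + 215 min = 16:28.
The sync ends at 16:28 + 10 min = 16:38.
The all-hands ends at 16:38 − 45 min = 15:53.

15:53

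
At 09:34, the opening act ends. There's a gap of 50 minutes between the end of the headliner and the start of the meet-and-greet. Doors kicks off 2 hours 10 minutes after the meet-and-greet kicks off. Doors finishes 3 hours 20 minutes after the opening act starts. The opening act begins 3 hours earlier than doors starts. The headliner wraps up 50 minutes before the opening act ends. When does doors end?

The headliner ends at 09:34 − 50 min = 08:44.
The meet-and-greet starts at 08:44 + 50 min = 09:34.
Doors starts at 09:34 + 130 min = 11:44.
The opening act starts at 11:44 − 180 min = 08:44.
Doors ends at 08:44 + 200 min = 12:04.

12:04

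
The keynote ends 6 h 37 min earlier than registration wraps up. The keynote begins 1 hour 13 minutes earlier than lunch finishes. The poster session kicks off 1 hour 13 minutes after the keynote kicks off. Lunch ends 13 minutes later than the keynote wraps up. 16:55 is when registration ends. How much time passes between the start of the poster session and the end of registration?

The keynote ends at 16:55 − 397 min = 10:18.
Lunch ends at 10:18 + 13 min = 10:31.
The keynote starts at 10:31 − 73 min = 09:18.
The poster session starts at 09:18 + 73 min = 10:31.
From 10:31 to 16:55 is 6 h 24 min.

6 h 24 min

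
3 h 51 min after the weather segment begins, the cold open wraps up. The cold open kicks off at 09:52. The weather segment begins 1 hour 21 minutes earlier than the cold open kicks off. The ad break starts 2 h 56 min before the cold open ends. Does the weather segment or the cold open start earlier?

the weather segment

The weather segment starts at 09:52 − 81 min = 08:31.
The weather segment starts at 08:31 and the cold open starts at 09:52, so the weather segment is first.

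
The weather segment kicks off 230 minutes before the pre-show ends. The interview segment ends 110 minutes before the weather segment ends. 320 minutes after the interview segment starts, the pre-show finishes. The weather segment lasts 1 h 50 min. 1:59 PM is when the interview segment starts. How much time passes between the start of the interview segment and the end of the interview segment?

an hour and a half

The pre-show ends at 1:59 PM + 320 min = 7:19 PM.
The weather segment starts at 7:19 PM − 230 min = 3:29 PM.
The weather segment ends at 3:29 PM + 110 min = 5:19 PM.
The interview segment ends at 5:19 PM − 110 min = 3:29 PM.
From 1:59 PM to 3:29 PM is an hour and a half.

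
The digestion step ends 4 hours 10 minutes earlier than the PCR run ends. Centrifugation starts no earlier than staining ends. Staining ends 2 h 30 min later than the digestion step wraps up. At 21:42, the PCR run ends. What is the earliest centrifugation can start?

The digestion step ends at 21:42 − 250 min = 17:32.
Staining ends at 17:32 + 150 min = 20:02.
Centrifugation is bounded by staining, so the earliest it can start is 20:02.

20:02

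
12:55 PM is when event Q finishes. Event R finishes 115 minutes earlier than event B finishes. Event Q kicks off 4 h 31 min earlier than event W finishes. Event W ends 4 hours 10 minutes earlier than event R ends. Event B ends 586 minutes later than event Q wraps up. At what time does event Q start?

Event B ends at 12:55 PM + 586 min = 10:41 PM.
Event R ends at 10:41 PM − 115 min = 8:46 PM.
Event W ends at 8:46 PM − 250 min = 4:36 PM.
Event Q starts at 4:36 PM − 271 min = 12:05 PM.

12:05 PM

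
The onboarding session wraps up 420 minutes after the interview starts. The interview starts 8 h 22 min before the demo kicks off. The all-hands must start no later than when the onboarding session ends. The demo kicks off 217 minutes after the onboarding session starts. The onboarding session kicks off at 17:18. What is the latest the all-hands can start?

19:33

The demo starts at 17:18 + 217 min = 20:55.
The interview starts at 20:55 − 502 min = 12:33.
The onboarding session ends at 12:33 + 420 min = 19:33.
The all-hands is bounded by the onboarding session, so the latest it can start is 19:33.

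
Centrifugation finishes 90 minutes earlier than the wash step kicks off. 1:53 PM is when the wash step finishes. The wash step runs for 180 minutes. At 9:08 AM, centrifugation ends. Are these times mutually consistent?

The wash step starts at 1:53 PM − 180 min = 10:53 AM.
Centrifugation ends at 10:53 AM − 90 min = 9:23 AM.
But centrifugation is also said to end at 9:08 AM — a 15-minute conflict.

No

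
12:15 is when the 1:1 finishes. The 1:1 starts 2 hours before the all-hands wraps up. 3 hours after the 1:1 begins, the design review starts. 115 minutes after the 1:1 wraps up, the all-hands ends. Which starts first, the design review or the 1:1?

The all-hands ends at 12:15 + 115 min = 14:10.
The 1:1 starts at 14:10 − 120 min = 12:10.
The design review starts at 12:10 + 180 min = 15:10.
The design review starts at 15:10 and the 1:1 starts at 12:10, so the 1:1 is first.

the 1:1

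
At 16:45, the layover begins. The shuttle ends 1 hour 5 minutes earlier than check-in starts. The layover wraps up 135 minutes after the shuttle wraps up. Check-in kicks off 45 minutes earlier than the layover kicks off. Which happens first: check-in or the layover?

check-in

Check-in starts at 16:45 − 45 min = 16:00.
Check-in starts at 16:00 and the layover starts at 16:45, so check-in is first.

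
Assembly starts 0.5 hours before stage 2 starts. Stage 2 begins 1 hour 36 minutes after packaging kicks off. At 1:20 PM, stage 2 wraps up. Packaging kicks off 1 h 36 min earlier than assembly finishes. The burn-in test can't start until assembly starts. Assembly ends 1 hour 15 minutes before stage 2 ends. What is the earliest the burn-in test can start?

11:35 AM

Assembly ends at 1:20 PM − 75 min = 12:05 PM.
Packaging starts at 12:05 PM − 96 min = 10:29 AM.
Stage 2 starts at 10:29 AM + 96 min = 12:05 PM.
Assembly starts at 12:05 PM − 30 min = 11:35 AM.
The burn-in test is bounded by assembly, so the earliest it can start is 11:35 AM.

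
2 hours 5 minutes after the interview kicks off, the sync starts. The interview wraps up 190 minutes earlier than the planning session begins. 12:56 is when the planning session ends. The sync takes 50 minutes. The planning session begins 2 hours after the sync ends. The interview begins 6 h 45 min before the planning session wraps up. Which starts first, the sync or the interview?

The interview starts at 12:56 − 405 min = 06:11.
The sync starts at 06:11 + 125 min = 08:16.
The sync starts at 08:16 and the interview starts at 06:11, so the interview is first.

the interview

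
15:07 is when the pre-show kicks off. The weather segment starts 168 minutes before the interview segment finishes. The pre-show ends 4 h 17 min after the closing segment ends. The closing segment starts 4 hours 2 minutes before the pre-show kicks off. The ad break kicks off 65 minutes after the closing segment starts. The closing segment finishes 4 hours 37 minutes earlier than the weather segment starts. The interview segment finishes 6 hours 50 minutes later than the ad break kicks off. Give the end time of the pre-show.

The closing segment starts at 15:07 − 242 min = 11:05.
The ad break starts at 11:05 + 65 min = 12:10.
The interview segment ends at 12:10 + 410 min = 19:00.
The weather segment starts at 19:00 − 168 min = 16:12.
The closing segment ends at 16:12 − 277 min = 11:35.
The pre-show ends at 11:35 + 257 min = 15:52.

15:52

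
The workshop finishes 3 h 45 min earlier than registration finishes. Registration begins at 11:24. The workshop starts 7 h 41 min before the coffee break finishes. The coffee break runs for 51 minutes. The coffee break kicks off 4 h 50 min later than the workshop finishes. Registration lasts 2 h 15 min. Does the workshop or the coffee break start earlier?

the workshop

Registration ends at 11:24 + 135 min = 13:39.
The workshop ends at 13:39 − 225 min = 09:54.
The coffee break starts at 09:54 + 290 min = 14:44.
The coffee break ends at 14:44 + 51 min = 15:35.
The workshop starts at 15:35 − 461 min = 07:54.
The workshop starts at 07:54 and the coffee break starts at 14:44, so the workshop is first.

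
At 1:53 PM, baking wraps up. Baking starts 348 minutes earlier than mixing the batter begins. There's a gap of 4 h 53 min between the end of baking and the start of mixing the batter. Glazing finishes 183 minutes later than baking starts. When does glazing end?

Mixing the batter starts at 1:53 PM + 293 min = 6:46 PM.
Baking starts at 6:46 PM − 348 min = 12:58 PM.
Glazing ends at 12:58 PM + 183 min = 4:01 PM.

4:01 PM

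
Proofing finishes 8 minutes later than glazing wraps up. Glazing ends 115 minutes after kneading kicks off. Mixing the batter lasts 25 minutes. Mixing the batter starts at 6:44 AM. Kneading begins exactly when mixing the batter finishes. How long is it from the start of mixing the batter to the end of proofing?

2 h 28 min

Mixing the batter ends at 6:44 AM + 25 min = 7:09 AM.
So kneading starts at 7:09 AM.
Glazing ends at 7:09 AM + 115 min = 9:04 AM.
Proofing ends at 9:04 AM + 8 min = 9:12 AM.
From 6:44 AM to 9:12 AM is 2 h 28 min.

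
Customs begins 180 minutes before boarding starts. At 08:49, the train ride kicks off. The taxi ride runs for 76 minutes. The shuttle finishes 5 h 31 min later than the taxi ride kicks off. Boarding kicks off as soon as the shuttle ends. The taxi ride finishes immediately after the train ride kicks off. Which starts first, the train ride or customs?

the train ride

The taxi ride ends at 08:49.
The taxi ride starts at 08:49 − 76 min = 07:33.
The shuttle ends at 07:33 + 331 min = 13:04.
So boarding starts at 13:04.
Customs starts at 13:04 − 180 min = 10:04.
The train ride starts at 08:49 and customs starts at 10:04, so the train ride is first.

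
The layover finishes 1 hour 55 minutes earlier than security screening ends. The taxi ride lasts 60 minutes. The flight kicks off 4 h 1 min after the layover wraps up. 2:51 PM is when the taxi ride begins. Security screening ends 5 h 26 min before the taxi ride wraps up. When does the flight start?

12:31 PM

The taxi ride ends at 2:51 PM + 60 min = 3:51 PM.
Security screening ends at 3:51 PM − 326 min = 10:25 AM.
The layover ends at 10:25 AM − 115 min = 8:30 AM.
The flight starts at 8:30 AM + 241 min = 12:31 PM.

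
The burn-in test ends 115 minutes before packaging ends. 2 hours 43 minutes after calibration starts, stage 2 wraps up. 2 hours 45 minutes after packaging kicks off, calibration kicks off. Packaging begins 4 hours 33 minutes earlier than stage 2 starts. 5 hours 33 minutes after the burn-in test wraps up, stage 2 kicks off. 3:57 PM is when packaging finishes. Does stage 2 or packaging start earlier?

packaging

The burn-in test ends at 3:57 PM − 115 min = 2:02 PM.
Stage 2 starts at 2:02 PM + 333 min = 7:35 PM.
Packaging starts at 7:35 PM − 273 min = 3:02 PM.
Stage 2 starts at 7:35 PM and packaging starts at 3:02 PM, so packaging is first.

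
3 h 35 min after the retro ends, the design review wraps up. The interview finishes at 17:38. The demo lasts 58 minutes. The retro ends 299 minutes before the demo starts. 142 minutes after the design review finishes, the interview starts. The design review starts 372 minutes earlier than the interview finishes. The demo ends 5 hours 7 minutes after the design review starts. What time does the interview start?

16:33

The design review starts at 17:38 − 372 min = 11:26.
The demo ends at 11:26 + 307 min = 16:33.
The demo starts at 16:33 − 58 min = 15:35.
The retro ends at 15:35 − 299 min = 10:36.
The design review ends at 10:36 + 215 min = 14:11.
The interview starts at 14:11 + 142 min = 16:33.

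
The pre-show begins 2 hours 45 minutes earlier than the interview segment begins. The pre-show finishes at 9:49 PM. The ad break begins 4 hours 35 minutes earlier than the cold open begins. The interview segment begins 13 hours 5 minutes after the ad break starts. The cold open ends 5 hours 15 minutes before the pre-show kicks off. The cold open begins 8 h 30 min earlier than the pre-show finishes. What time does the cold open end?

1:49 PM

The cold open starts at 9:49 PM − 510 min = 1:19 PM.
The ad break starts at 1:19 PM − 275 min = 8:44 AM.
The interview segment starts at 8:44 AM + 785 min = 9:49 PM.
The pre-show starts at 9:49 PM − 165 min = 7:04 PM.
The cold open ends at 7:04 PM − 315 min = 1:49 PM.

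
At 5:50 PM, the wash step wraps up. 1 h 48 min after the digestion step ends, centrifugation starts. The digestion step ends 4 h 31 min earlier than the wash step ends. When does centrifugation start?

The digestion step ends at 5:50 PM − 271 min = 1:19 PM.
Centrifugation starts at 1:19 PM + 108 min = 3:07 PM.

3:07 PM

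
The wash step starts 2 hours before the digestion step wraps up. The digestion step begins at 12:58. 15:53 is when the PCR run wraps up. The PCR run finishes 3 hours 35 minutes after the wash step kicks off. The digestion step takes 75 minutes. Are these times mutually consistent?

The digestion step ends at 12:58 + 75 min = 14:13.
The wash step starts at 14:13 − 120 min = 12:13.
The PCR run ends at 12:13 + 215 min = 15:48.
But the PCR run is also said to end at 15:53 — a 5-minute conflict.

No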